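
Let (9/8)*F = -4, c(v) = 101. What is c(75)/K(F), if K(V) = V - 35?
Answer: -909/347 ≈ -2.6196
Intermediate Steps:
F = -32/9 (F = (8/9)*(-4) = -32/9 ≈ -3.5556)
K(V) = -35 + V
c(75)/K(F) = 101/(-35 - 32/9) = 101/(-347/9) = 101*(-9/347) = -909/347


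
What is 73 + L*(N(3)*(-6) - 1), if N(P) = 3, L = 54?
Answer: -953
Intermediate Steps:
73 + L*(N(3)*(-6) - 1) = 73 + 54*(3*(-6) - 1) = 73 + 54*(-18 - 1) = 73 + 54*(-19) = 73 - 1026 = -953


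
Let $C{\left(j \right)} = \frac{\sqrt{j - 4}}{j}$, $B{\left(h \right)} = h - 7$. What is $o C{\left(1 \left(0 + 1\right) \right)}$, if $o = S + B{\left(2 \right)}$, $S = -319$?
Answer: $- 324 i \sqrt{3} \approx - 561.18 i$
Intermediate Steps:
$B{\left(h \right)} = -7 + h$
$o = -324$ ($o = -319 + \left(-7 + 2\right) = -319 - 5 = -324$)
$C{\left(j \right)} = \frac{\sqrt{-4 + j}}{j}$
$o C{\left(1 \left(0 + 1\right) \right)} = - 324 \frac{\sqrt{-4 + 1 \left(0 + 1\right)}}{1 \left(0 + 1\right)} = - 324 \frac{\sqrt{-4 + 1 \cdot 1}}{1 \cdot 1} = - 324 \frac{\sqrt{-4 + 1}}{1} = - 324 \cdot 1 \sqrt{-3} = - 324 \cdot 1 i \sqrt{3} = - 324 i \sqrt{3}$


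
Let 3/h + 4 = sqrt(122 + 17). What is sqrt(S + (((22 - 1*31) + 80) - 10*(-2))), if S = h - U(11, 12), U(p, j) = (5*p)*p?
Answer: sqrt(-863870 + 41*sqrt(139))/41 ≈ 22.663*I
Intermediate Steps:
U(p, j) = 5*p**2
h = 3/(-4 + sqrt(139)) (h = 3/(-4 + sqrt(122 + 17)) = 3/(-4 + sqrt(139)) ≈ 0.38512)
S = -24801/41 + sqrt(139)/41 (S = (4/41 + sqrt(139)/41) - 5*11**2 = (4/41 + sqrt(139)/41) - 5*121 = (4/41 + sqrt(139)/41) - 1*605 = (4/41 + sqrt(139)/41) - 605 = -24801/41 + sqrt(139)/41 ≈ -604.62)
sqrt(S + (((22 - 1*31) + 80) - 10*(-2))) = sqrt((-24801/41 + sqrt(139)/41) + (((22 - 1*31) + 80) - 10*(-2))) = sqrt((-24801/41 + sqrt(139)/41) + (((22 - 31) + 80) + 20)) = sqrt((-24801/41 + sqrt(139)/41) + ((-9 + 80) + 20)) = sqrt((-24801/41 + sqrt(139)/41) + (71 + 20)) = sqrt((-24801/41 + sqrt(139)/41) + 91) = sqrt(-21070/41 + sqrt(139)/41)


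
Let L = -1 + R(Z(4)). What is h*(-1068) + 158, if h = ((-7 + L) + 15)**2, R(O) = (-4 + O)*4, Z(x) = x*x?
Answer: -3230542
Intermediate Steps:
Z(x) = x**2
R(O) = -16 + 4*O
L = 47 (L = -1 + (-16 + 4*4**2) = -1 + (-16 + 4*16) = -1 + (-16 + 64) = -1 + 48 = 47)
h = 3025 (h = ((-7 + 47) + 15)**2 = (40 + 15)**2 = 55**2 = 3025)
h*(-1068) + 158 = 3025*(-1068) + 158 = -3230700 + 158 = -3230542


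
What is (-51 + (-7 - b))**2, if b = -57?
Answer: 1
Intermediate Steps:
(-51 + (-7 - b))**2 = (-51 + (-7 - 1*(-57)))**2 = (-51 + (-7 + 57))**2 = (-51 + 50)**2 = (-1)**2 = 1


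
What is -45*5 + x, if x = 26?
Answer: -199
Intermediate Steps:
-45*5 + x = -45*5 + 26 = -225 + 26 = -199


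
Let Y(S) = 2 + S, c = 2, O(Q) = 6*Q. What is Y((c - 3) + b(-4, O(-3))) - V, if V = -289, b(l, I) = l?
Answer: 286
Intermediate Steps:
Y((c - 3) + b(-4, O(-3))) - V = (2 + ((2 - 3) - 4)) - 1*(-289) = (2 + (-1 - 4)) + 289 = (2 - 5) + 289 = -3 + 289 = 286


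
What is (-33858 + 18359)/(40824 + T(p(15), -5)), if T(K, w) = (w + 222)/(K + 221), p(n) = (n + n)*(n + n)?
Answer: -17374379/45763921 ≈ -0.37965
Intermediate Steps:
p(n) = 4*n**2 (p(n) = (2*n)*(2*n) = 4*n**2)
T(K, w) = (222 + w)/(221 + K)
(-33858 + 18359)/(40824 + T(p(15), -5)) = (-33858 + 18359)/(40824 + (222 - 5)/(221 + 4*15**2)) = -15499/(40824 + 217/(221 + 4*225)) = -15499/(40824 + 217/(221 + 900)) = -15499/(40824 + 217/1121) = -15499/45763921/1121 = -15499*1121/45763921 = -17374379/45763921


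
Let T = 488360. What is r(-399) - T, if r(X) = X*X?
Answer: -329159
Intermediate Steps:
r(X) = X**2
r(-399) - T = (-399)**2 - 1*488360 = 159201 - 488360 = -329159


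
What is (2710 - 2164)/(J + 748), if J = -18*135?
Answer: -273/841 ≈ -0.32461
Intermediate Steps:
J = -2430
(2710 - 2164)/(J + 748) = (2710 - 2164)/(-2430 + 748) = 546/(-1682) = 546*(-1/1682) = -273/841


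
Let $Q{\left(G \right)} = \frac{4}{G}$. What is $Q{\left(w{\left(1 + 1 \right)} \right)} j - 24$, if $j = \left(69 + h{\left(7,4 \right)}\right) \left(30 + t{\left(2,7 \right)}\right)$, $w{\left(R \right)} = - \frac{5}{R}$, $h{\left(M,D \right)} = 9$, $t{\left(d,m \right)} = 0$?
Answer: $-3768$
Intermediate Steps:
$j = 2340$ ($j = \left(69 + 9\right) \left(30 + 0\right) = 78 \cdot 30 = 2340$)
$Q{\left(w{\left(1 + 1 \right)} \right)} j - 24 = \frac{4}{\left(-5\right) \frac{1}{1 + 1}} \cdot 2340 - 24 = \frac{4}{\left(-5\right) \frac{1}{2}} \cdot 2340 - 24 = \frac{4}{- \frac{5}{2}} \cdot 2340 - 24 = 4 \left(- \frac{2}{5}\right) 2340 - 24 = \left(- \frac{8}{5}\right) 2340 - 24 = -3744 - 24 = -3768$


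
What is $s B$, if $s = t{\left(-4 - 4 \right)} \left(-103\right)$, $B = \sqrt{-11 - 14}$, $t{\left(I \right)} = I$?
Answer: $4120 i \approx 4120.0 i$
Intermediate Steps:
$B = 5 i$ ($B = \sqrt{-25} = 5 i \approx 5.0 i$)
$s = 824$ ($s = \left(-4 - 4\right) \left(-103\right) = \left(-8\right) \left(-103\right) = 824$)
$s B = 824 \cdot 5 i = 4120 i$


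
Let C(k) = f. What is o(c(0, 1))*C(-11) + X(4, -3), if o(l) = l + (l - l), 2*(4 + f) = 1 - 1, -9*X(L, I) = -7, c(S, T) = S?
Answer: 7/9 ≈ 0.77778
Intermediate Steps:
X(L, I) = 7/9 (X(L, I) = -1/9*(-7) = 7/9)
f = -4 (f = -4 + (1 - 1)/2 = -4 + (1/2)*0 = -4 + 0 = -4)
o(l) = l (o(l) = l + 0 = l)
C(k) = -4
o(c(0, 1))*C(-11) + X(4, -3) = 0*(-4) + 7/9 = 0 + 7/9 = 7/9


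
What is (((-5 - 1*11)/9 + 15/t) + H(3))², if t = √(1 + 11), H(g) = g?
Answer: 6559/324 + 55*√3/9 ≈ 30.829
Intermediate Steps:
t = 2*√3 (t = √12 = 2*√3 ≈ 3.4641)
(((-5 - 1*11)/9 + 15/t) + H(3))² = (((-5 - 1*11)/9 + 15/((2*√3))) + 3)² = (((-5 - 11)*(⅑) + 15*(√3/6)) + 3)² = ((-16*⅑ + 5*√3/2) + 3)² = ((-16/9 + 5*√3/2) + 3)² = (11/9 + 5*√3/2)²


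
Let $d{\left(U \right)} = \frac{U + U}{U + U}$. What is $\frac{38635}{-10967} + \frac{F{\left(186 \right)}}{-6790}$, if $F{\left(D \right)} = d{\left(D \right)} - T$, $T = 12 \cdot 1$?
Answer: $- \frac{262211013}{74465930} \approx -3.5212$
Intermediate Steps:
$d{\left(U \right)} = 1$ ($d{\left(U \right)} = \frac{2 U}{2 U} = 2 U \frac{1}{2 U} = 1$)
$T = 12$
$F{\left(D \right)} = -11$ ($F{\left(D \right)} = 1 - 12 = -11$)
$\frac{38635}{-10967} + \frac{F{\left(186 \right)}}{-6790} = \frac{38635}{-10967} - \frac{11}{-6790} = 38635 \left(- \frac{1}{10967}\right) - - \frac{11}{6790} = - \frac{38635}{10967} + \frac{11}{6790} = - \frac{262211013}{74465930}$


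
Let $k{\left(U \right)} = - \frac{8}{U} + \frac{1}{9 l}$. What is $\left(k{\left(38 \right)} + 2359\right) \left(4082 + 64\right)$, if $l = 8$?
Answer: $\frac{2229748513}{228} \approx 9.7796 \cdot 10^{6}$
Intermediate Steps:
$k{\left(U \right)} = \frac{1}{72} - \frac{8}{U}$ ($k{\left(U \right)} = - \frac{8}{U} + \frac{1}{9 \cdot 8} = - \frac{8}{U} + \frac{1}{9} \cdot \frac{1}{8} = - \frac{8}{U} + \frac{1}{72} = \frac{1}{72} - \frac{8}{U}$)
$\left(k{\left(38 \right)} + 2359\right) \left(4082 + 64\right) = \left(\frac{-576 + 38}{72 \cdot 38} + 2359\right) \left(4082 + 64\right) = \left(\frac{1}{72} \cdot \frac{1}{38} \left(-538\right) + 2359\right) 4146 = \left(- \frac{269}{1368} + 2359\right) 4146 = \frac{3226843}{1368} \cdot 4146 = \frac{2229748513}{228}$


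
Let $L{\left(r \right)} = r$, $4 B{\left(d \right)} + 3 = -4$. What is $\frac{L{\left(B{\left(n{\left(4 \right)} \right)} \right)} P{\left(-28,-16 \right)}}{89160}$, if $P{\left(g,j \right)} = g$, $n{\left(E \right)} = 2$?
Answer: $\frac{49}{89160} \approx 0.00054957$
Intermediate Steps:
$B{\left(d \right)} = - \frac{7}{4}$ ($B{\left(d \right)} = - \frac{3}{4} + \frac{1}{4} \left(-4\right) = - \frac{3}{4} - 1 = - \frac{7}{4}$)
$\frac{L{\left(B{\left(n{\left(4 \right)} \right)} \right)} P{\left(-28,-16 \right)}}{89160} = \frac{\left(- \frac{7}{4}\right) \left(-28\right)}{89160} = 49 \cdot \frac{1}{89160} = \frac{49}{89160}$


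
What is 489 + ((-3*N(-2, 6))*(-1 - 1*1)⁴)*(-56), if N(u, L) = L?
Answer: 16617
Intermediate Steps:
489 + ((-3*N(-2, 6))*(-1 - 1*1)⁴)*(-56) = 489 + ((-3*6)*(-1 - 1*1)⁴)*(-56) = 489 - 18*(-1 - 1)⁴*(-56) = 489 - 18*(-2)⁴*(-56) = 489 - 18*16*(-56) = 489 - 288*(-56) = 489 + 16128 = 16617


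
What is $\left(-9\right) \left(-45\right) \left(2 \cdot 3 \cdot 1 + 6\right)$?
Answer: $4860$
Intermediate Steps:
$\left(-9\right) \left(-45\right) \left(2 \cdot 3 \cdot 1 + 6\right) = 405 \left(6 \cdot 1 + 6\right) = 405 \left(6 + 6\right) = 405 \cdot 12 = 4860$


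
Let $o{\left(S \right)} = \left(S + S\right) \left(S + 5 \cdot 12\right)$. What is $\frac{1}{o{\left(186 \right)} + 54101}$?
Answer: $\frac{1}{145613} \approx 6.8675 \cdot 10^{-6}$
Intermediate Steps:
$o{\left(S \right)} = 2 S \left(60 + S\right)$ ($o{\left(S \right)} = 2 S \left(S + 60\right) = 2 S \left(60 + S\right)$)
$\frac{1}{o{\left(186 \right)} + 54101} = \frac{1}{2 \cdot 186 \left(60 + 186\right) + 54101} = \frac{1}{2 \cdot 186 \cdot 246 + 54101} = \frac{1}{91512 + 54101} = \frac{1}{145613}$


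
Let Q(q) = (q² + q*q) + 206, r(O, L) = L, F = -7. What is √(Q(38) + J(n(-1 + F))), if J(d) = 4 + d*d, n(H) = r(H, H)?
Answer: √3162 ≈ 56.232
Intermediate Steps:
n(H) = H
Q(q) = 206 + 2*q² (Q(q) = (q² + q²) + 206 = 2*q² + 206 = 206 + 2*q²)
J(d) = 4 + d²
√(Q(38) + J(n(-1 + F))) = √((206 + 2*38²) + (4 + (-1 - 7)²)) = √((206 + 2*1444) + (4 + (-8)²)) = √((206 + 2888) + (4 + 64)) = √(3094 + 68) = √3162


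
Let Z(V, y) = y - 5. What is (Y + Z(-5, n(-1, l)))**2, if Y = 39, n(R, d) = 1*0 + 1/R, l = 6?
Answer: 1089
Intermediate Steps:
n(R, d) = 1/R (n(R, d) = 0 + 1/R = 1/R)
Z(V, y) = -5 + y
(Y + Z(-5, n(-1, l)))**2 = (39 + (-5 + 1/(-1)))**2 = (39 + (-5 - 1))**2 = (39 - 6)**2 = 33**2 = 1089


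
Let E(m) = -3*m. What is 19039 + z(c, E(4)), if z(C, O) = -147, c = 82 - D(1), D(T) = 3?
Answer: 18892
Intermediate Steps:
c = 79 (c = 82 - 1*3 = 82 - 3 = 79)
19039 + z(c, E(4)) = 19039 - 147 = 18892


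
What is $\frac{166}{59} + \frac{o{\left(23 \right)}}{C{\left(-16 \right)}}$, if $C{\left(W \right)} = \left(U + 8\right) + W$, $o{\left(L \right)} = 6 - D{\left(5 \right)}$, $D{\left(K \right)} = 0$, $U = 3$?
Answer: $\frac{476}{295} \approx 1.6136$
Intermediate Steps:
$o{\left(L \right)} = 6$ ($o{\left(L \right)} = 6 - 0 = 6 + 0 = 6$)
$C{\left(W \right)} = 11 + W$ ($C{\left(W \right)} = \left(3 + 8\right) + W = 11 + W$)
$\frac{166}{59} + \frac{o{\left(23 \right)}}{C{\left(-16 \right)}} = \frac{166}{59} + \frac{6}{11 - 16} = 166 \cdot \frac{1}{59} + \frac{6}{-5} = \frac{166}{59} + 6 \left(- \frac{1}{5}\right) = \frac{166}{59} - \frac{6}{5} = \frac{476}{295}$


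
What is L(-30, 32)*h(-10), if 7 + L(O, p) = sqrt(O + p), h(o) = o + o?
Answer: 140 - 20*sqrt(2) ≈ 111.72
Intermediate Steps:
h(o) = 2*o
L(O, p) = -7 + sqrt(O + p)
L(-30, 32)*h(-10) = (-7 + sqrt(-30 + 32))*(2*(-10)) = (-7 + sqrt(2))*(-20) = 140 - 20*sqrt(2)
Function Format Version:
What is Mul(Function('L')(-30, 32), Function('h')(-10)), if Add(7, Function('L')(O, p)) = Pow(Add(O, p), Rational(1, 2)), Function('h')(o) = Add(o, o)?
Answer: Add(140, Mul(-20, Pow(2, Rational(1, 2)))) ≈ 111.72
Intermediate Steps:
Function('h')(o) = Mul(2, o)
Function('L')(O, p) = Add(-7, Pow(Add(O, p), Rational(1, 2)))
Mul(Function('L')(-30, 32), Function('h')(-10)) = Mul(Add(-7, Pow(Add(-30, 32), Rational(1, 2))), Mul(2, -10)) = Mul(Add(-7, Pow(2, Rational(1, 2))), -20) = Add(140, Mul(-20, Pow(2, Rational(1, 2))))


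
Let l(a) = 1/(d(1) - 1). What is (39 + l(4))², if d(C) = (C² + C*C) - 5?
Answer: 24025/16 ≈ 1501.6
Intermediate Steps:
d(C) = -5 + 2*C² (d(C) = (C² + C²) - 5 = 2*C² - 5 = -5 + 2*C²)
l(a) = -¼ (l(a) = 1/((-5 + 2*1²) - 1) = 1/((-5 + 2*1) - 1) = 1/((-5 + 2) - 1) = 1/(-3 - 1) = 1/(-4) = -¼)
(39 + l(4))² = (39 - ¼)² = (155/4)² = 24025/16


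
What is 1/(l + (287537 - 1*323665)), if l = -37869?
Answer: -1/73997 ≈ -1.3514e-5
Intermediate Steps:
1/(l + (287537 - 1*323665)) = 1/(-37869 + (287537 - 1*323665)) = 1/(-37869 + (287537 - 323665)) = 1/(-37869 - 36128) = 1/(-73997) = -1/73997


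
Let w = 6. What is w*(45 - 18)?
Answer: 162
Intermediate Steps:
w*(45 - 18) = 6*(45 - 18) = 6*27 = 162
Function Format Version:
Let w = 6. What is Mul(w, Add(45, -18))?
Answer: 162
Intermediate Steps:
Mul(w, Add(45, -18)) = Mul(6, Add(45, -18)) = Mul(6, 27) = 162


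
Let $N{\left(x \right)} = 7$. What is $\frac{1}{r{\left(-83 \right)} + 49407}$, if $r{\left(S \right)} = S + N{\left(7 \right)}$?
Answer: $\frac{1}{49331} \approx 2.0271 \cdot 10^{-5}$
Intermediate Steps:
$r{\left(S \right)} = 7 + S$ ($r{\left(S \right)} = S + 7 = 7 + S$)
$\frac{1}{r{\left(-83 \right)} + 49407} = \frac{1}{\left(7 - 83\right) + 49407} = \frac{1}{-76 + 49407} = \frac{1}{49331}$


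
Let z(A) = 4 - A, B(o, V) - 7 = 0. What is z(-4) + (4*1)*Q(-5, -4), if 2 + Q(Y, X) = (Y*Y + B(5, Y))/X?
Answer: -32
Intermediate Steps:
B(o, V) = 7 (B(o, V) = 7 + 0 = 7)
Q(Y, X) = -2 + (7 + Y²)/X (Q(Y, X) = -2 + (Y*Y + 7)/X = -2 + (Y² + 7)/X = -2 + (7 + Y²)/X)
z(-4) + (4*1)*Q(-5, -4) = (4 - 1*(-4)) + (4*1)*((7 + (-5)² - 2*(-4))/(-4)) = (4 + 4) + 4*(-(7 + 25 + 8)/4) = 8 + 4*(-¼*40) = 8 + 4*(-10) = 8 - 40 = -32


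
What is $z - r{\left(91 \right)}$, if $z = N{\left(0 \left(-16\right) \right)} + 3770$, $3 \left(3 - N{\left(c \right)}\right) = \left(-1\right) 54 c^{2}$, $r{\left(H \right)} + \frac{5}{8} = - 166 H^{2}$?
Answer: $\frac{11027357}{8} \approx 1.3784 \cdot 10^{6}$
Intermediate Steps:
$r{\left(H \right)} = - \frac{5}{8} - 166 H^{2}$
$N{\left(c \right)} = 3 + 18 c^{2}$ ($N{\left(c \right)} = 3 - \frac{\left(-1\right) 54 c^{2}}{3} = 3 - \frac{\left(-54\right) c^{2}}{3} = 3 + 18 c^{2}$)
$z = 3773$ ($z = \left(3 + 18 \left(0 \left(-16\right)\right)^{2}\right) + 3770 = \left(3 + 18 \cdot 0^{2}\right) + 3770 = \left(3 + 18 \cdot 0\right) + 3770 = \left(3 + 0\right) + 3770 = 3 + 3770 = 3773$)
$z - r{\left(91 \right)} = 3773 - \left(- \frac{5}{8} - 166 \cdot 91^{2}\right) = 3773 - \left(- \frac{5}{8} - 1374646\right) = 3773 - - \frac{10997173}{8} = 3773 + \frac{10997173}{8} = \frac{11027357}{8}$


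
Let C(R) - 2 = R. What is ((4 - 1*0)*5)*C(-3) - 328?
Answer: -348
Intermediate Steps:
C(R) = 2 + R
((4 - 1*0)*5)*C(-3) - 328 = ((4 - 1*0)*5)*(2 - 3) - 328 = ((4 + 0)*5)*(-1) - 328 = (4*5)*(-1) - 328 = 20*(-1) - 328 = -20 - 328 = -348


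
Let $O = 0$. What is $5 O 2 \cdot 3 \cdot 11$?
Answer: $0$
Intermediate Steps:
$5 O 2 \cdot 3 \cdot 11 = 5 \cdot 0 \cdot 2 \cdot 3 \cdot 11 = 0 \cdot 2 \cdot 3 \cdot 11 = 0 \cdot 3 \cdot 11 = 0 \cdot 11 = 0$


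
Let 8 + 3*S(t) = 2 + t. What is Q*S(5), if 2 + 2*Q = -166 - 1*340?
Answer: 254/3 ≈ 84.667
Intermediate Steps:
S(t) = -2 + t/3 (S(t) = -8/3 + (2 + t)/3 = -8/3 + (2/3 + t/3) = -2 + t/3)
Q = -254 (Q = -1 + (-166 - 1*340)/2 = -1 + (-166 - 340)/2 = -1 + (1/2)*(-506) = -1 - 253 = -254)
Q*S(5) = -254*(-2 + (1/3)*5) = -254*(-2 + 5/3) = -254*(-1/3) = 254/3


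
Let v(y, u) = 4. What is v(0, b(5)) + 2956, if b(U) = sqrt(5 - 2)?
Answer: 2960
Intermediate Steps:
b(U) = sqrt(3)
v(0, b(5)) + 2956 = 4 + 2956 = 2960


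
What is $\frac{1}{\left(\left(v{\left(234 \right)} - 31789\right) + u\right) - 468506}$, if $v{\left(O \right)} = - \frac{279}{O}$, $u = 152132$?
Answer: $- \frac{26}{9052269} \approx -2.8722 \cdot 10^{-6}$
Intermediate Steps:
$\frac{1}{\left(\left(v{\left(234 \right)} - 31789\right) + u\right) - 468506} = \frac{1}{\left(\left(- \frac{279}{234} - 31789\right) + 152132\right) - 468506} = \frac{1}{\left(\left(\left(-279\right) \frac{1}{234} - 31789\right) + 152132\right) - 468506} = \frac{1}{\left(\left(- \frac{31}{26} - 31789\right) + 152132\right) - 468506} = \frac{1}{\left(- \frac{826545}{26} + 152132\right) - 468506} = \frac{1}{\frac{3128887}{26} - 468506} = \frac{1}{- \frac{9052269}{26}} = - \frac{26}{9052269}$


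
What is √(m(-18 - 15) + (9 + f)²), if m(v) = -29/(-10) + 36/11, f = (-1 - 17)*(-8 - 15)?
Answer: √2165115590/110 ≈ 423.01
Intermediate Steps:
f = 414 (f = -18*(-23) = 414)
m(v) = 679/110 (m(v) = -29*(-⅒) + 36*(1/11) = 29/10 + 36/11 = 679/110)
√(m(-18 - 15) + (9 + f)²) = √(679/110 + (9 + 414)²) = √(679/110 + 423²) = √(679/110 + 178929) = √(19682869/110) = √2165115590/110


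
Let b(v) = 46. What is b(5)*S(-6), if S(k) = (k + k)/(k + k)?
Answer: 46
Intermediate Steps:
S(k) = 1 (S(k) = (2*k)/((2*k)) = (2*k)*(1/(2*k)) = 1)
b(5)*S(-6) = 46*1 = 46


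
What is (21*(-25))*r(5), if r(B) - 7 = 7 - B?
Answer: -4725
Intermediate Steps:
r(B) = 14 - B (r(B) = 7 + (7 - B) = 14 - B)
(21*(-25))*r(5) = (21*(-25))*(14 - 1*5) = -525*(14 - 5) = -525*9 = -4725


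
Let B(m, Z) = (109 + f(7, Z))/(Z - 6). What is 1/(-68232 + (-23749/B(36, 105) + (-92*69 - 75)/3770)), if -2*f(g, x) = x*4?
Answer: -380770/17117508093 ≈ -2.2244e-5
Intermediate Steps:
f(g, x) = -2*x (f(g, x) = -x*4/2 = -2*x)
B(m, Z) = (109 - 2*Z)/(-6 + Z) (B(m, Z) = (109 - 2*Z)/(Z - 6) = (109 - 2*Z)/(-6 + Z))
1/(-68232 + (-23749/B(36, 105) + (-92*69 - 75)/3770)) = 1/(-68232 + (-23749*(-6 + 105)/(109 - 2*105) + (-92*69 - 75)/3770)) = 1/(-68232 + (-23749*99/(109 - 210) + (-6348 - 75)*(1/3770))) = 1/(-68232 + (-23749/((1/99)*(-101)) - 6423*1/3770)) = 1/(-68232 + (-23749/(-101/99) - 6423/3770)) = 1/(-68232 + (-23749*(-99/101) - 6423/3770)) = 1/(-68232 + (2351151/101 - 6423/3770)) = 1/(-68232 + 8863190547/380770) = 1/(-17117508093/380770) = -380770/17117508093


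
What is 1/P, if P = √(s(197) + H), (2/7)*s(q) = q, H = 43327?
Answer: √176066/88033 ≈ 0.0047664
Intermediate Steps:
s(q) = 7*q/2
P = √176066/2 (P = √((7/2)*197 + 43327) = √(1379/2 + 43327) = √(88033/2) = √176066/2 ≈ 209.80)
1/P = 1/(√176066/2) = √176066/88033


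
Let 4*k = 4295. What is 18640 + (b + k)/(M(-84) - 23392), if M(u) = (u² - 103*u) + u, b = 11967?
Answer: 579129917/31072 ≈ 18638.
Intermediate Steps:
k = 4295/4 (k = (¼)*4295 = 4295/4 ≈ 1073.8)
M(u) = u² - 102*u
18640 + (b + k)/(M(-84) - 23392) = 18640 + (11967 + 4295/4)/(-84*(-102 - 84) - 23392) = 18640 + 52163/(4*(-84*(-186) - 23392)) = 18640 + 52163/(4*(15624 - 23392)) = 18640 + (52163/4)/(-7768) = 18640 + (52163/4)*(-1/7768) = 18640 - 52163/31072 = 579129917/31072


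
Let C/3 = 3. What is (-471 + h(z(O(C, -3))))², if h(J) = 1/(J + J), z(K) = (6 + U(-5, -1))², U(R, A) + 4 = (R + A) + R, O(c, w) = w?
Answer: 5821842601/26244 ≈ 2.2184e+5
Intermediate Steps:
C = 9 (C = 3*3 = 9)
U(R, A) = -4 + A + 2*R (U(R, A) = -4 + ((R + A) + R) = -4 + ((A + R) + R) = -4 + (A + 2*R) = -4 + A + 2*R)
z(K) = 81 (z(K) = (6 + (-4 - 1 + 2*(-5)))² = (6 + (-4 - 1 - 10))² = (6 - 15)² = (-9)² = 81)
h(J) = 1/(2*J)
(-471 + h(z(O(C, -3))))² = (-471 + (½)/81)² = (-471 + (½)*(1/81))² = (-471 + 1/162)² = (-76301/162)² = 5821842601/26244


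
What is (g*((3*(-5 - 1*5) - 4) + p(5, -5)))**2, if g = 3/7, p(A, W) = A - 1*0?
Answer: 7569/49 ≈ 154.47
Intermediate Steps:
p(A, W) = A (p(A, W) = A + 0 = A)
g = 3/7 (g = 3*(1/7) = 3/7 ≈ 0.42857)
(g*((3*(-5 - 1*5) - 4) + p(5, -5)))**2 = (3*((3*(-5 - 1*5) - 4) + 5)/7)**2 = (3*((3*(-5 - 5) - 4) + 5)/7)**2 = (3*((3*(-10) - 4) + 5)/7)**2 = (3*((-30 - 4) + 5)/7)**2 = (3*(-34 + 5)/7)**2 = ((3/7)*(-29))**2 = (-87/7)**2 = 7569/49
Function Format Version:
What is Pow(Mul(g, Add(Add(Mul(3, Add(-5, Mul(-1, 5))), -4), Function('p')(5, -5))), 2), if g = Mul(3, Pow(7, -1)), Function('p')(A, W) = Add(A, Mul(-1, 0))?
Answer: Rational(7569, 49) ≈ 154.47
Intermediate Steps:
Function('p')(A, W) = A (Function('p')(A, W) = Add(A, 0) = A)
g = Rational(3, 7) (g = Mul(3, Rational(1, 7)) = Rational(3, 7) ≈ 0.42857)
Pow(Mul(g, Add(Add(Mul(3, Add(-5, Mul(-1, 5))), -4), Function('p')(5, -5))), 2) = Pow(Mul(Rational(3, 7), Add(Add(Mul(3, Add(-5, Mul(-1, 5))), -4), 5)), 2) = Pow(Mul(Rational(3, 7), Add(Add(Mul(3, Add(-5, -5)), -4), 5)), 2) = Pow(Mul(Rational(3, 7), Add(Add(Mul(3, -10), -4), 5)), 2) = Pow(Mul(Rational(3, 7), Add(Add(-30, -4), 5)), 2) = Pow(Mul(Rational(3, 7), Add(-34, 5)), 2) = Pow(Mul(Rational(3, 7), -29), 2) = Pow(Rational(-87, 7), 2) = Rational(7569, 49)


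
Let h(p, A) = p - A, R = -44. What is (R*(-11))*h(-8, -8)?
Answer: 0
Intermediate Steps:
(R*(-11))*h(-8, -8) = (-44*(-11))*(-8 - 1*(-8)) = 484*(-8 + 8) = 484*0 = 0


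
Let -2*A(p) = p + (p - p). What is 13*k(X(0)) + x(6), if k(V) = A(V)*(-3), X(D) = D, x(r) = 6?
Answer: 6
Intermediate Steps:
A(p) = -p/2 (A(p) = -(p + (p - p))/2 = -(p + 0)/2 = -p/2)
k(V) = 3*V/2 (k(V) = -V/2*(-3) = 3*V/2)
13*k(X(0)) + x(6) = 13*((3/2)*0) + 6 = 13*0 + 6 = 0 + 6 = 6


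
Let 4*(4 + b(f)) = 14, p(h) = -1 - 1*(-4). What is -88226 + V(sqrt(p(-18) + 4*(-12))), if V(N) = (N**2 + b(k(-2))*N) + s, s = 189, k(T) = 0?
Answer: -88082 - 3*I*sqrt(5)/2 ≈ -88082.0 - 3.3541*I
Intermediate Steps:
p(h) = 3 (p(h) = -1 + 4 = 3)
b(f) = -1/2 (b(f) = -4 + (1/4)*14 = -4 + 7/2 = -1/2)
V(N) = 189 + N**2 - N/2 (V(N) = (N**2 - N/2) + 189 = 189 + N**2 - N/2)
-88226 + V(sqrt(p(-18) + 4*(-12))) = -88226 + (189 + (sqrt(3 + 4*(-12)))**2 - sqrt(3 + 4*(-12))/2) = -88226 + (189 + (sqrt(3 - 48))**2 - sqrt(3 - 48)/2) = -88226 + (189 + (sqrt(-45))**2 - 3*I*sqrt(5)/2) = -88226 + (189 + (3*I*sqrt(5))**2 - 3*I*sqrt(5)/2) = -88226 + (189 - 45 - 3*I*sqrt(5)/2) = -88226 + (144 - 3*I*sqrt(5)/2) = -88082 - 3*I*sqrt(5)/2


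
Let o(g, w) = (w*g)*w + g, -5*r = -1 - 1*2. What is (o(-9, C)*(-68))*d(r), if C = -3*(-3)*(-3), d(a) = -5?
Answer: -2233800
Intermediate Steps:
r = ⅗ (r = -(-1 - 1*2)/5 = -(-1 - 2)/5 = -⅕*(-3) = ⅗ ≈ 0.60000)
C = -27 (C = 9*(-3) = -27)
o(g, w) = g + g*w² (o(g, w) = (g*w)*w + g = g*w² + g = g + g*w²)
(o(-9, C)*(-68))*d(r) = (-9*(1 + (-27)²)*(-68))*(-5) = (-9*(1 + 729)*(-68))*(-5) = (-9*730*(-68))*(-5) = -6570*(-68)*(-5) = 446760*(-5) = -2233800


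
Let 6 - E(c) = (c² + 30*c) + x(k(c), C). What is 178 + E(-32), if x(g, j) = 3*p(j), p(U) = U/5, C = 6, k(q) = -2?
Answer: 582/5 ≈ 116.40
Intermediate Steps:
p(U) = U/5 (p(U) = U*(⅕) = U/5)
x(g, j) = 3*j/5 (x(g, j) = 3*(j/5) = 3*j/5)
E(c) = 12/5 - c² - 30*c (E(c) = 6 - ((c² + 30*c) + (⅗)*6) = 6 - ((c² + 30*c) + 18/5) = 6 - (18/5 + c² + 30*c) = 6 + (-18/5 - c² - 30*c) = 12/5 - c² - 30*c)
178 + E(-32) = 178 + (12/5 - 1*(-32)² - 30*(-32)) = 178 + (12/5 - 1*1024 + 960) = 178 + (12/5 - 1024 + 960) = 178 - 308/5 = 582/5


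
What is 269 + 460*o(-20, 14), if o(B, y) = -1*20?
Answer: -8931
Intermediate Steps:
o(B, y) = -20
269 + 460*o(-20, 14) = 269 + 460*(-20) = 269 - 9200 = -8931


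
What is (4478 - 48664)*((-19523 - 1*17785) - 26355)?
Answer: 2813013318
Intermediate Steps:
(4478 - 48664)*((-19523 - 1*17785) - 26355) = -44186*((-19523 - 17785) - 26355) = -44186*(-37308 - 26355) = -44186*(-63663) = 2813013318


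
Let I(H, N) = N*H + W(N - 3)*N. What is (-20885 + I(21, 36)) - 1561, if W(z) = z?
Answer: -20502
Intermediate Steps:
I(H, N) = H*N + N*(-3 + N) (I(H, N) = N*H + (N - 3)*N = H*N + (-3 + N)*N = H*N + N*(-3 + N))
(-20885 + I(21, 36)) - 1561 = (-20885 + 36*(-3 + 21 + 36)) - 1561 = (-20885 + 36*54) - 1561 = (-20885 + 1944) - 1561 = -18941 - 1561 = -20502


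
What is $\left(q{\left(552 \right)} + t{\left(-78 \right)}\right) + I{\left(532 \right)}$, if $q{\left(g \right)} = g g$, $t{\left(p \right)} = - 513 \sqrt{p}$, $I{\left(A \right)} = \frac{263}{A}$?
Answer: $\frac{162102791}{532} - 513 i \sqrt{78} \approx 3.047 \cdot 10^{5} - 4530.7 i$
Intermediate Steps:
$q{\left(g \right)} = g^{2}$
$\left(q{\left(552 \right)} + t{\left(-78 \right)}\right) + I{\left(532 \right)} = \left(552^{2} - 513 \sqrt{-78}\right) + \frac{263}{532} = \left(304704 - 513 i \sqrt{78}\right) + 263 \cdot \frac{1}{532} = \left(304704 - 513 i \sqrt{78}\right) + \frac{263}{532} = \frac{162102791}{532} - 513 i \sqrt{78}$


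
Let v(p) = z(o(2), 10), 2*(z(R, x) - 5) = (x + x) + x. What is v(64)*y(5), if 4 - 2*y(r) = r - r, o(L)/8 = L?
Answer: 40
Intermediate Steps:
o(L) = 8*L
z(R, x) = 5 + 3*x/2 (z(R, x) = 5 + ((x + x) + x)/2 = 5 + (2*x + x)/2 = 5 + (3*x)/2 = 5 + 3*x/2)
v(p) = 20 (v(p) = 5 + (3/2)*10 = 5 + 15 = 20)
y(r) = 2 (y(r) = 2 - (r - r)/2 = 2 - 1/2*0 = 2 + 0 = 2)
v(64)*y(5) = 20*2 = 40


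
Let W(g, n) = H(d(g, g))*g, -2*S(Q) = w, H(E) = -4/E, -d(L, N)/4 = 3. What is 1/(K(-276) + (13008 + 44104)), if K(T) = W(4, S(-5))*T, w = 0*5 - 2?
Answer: 1/56744 ≈ 1.7623e-5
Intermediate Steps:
d(L, N) = -12 (d(L, N) = -4*3 = -12)
w = -2 (w = 0 - 2 = -2)
S(Q) = 1 (S(Q) = -1/2*(-2) = 1)
W(g, n) = g/3 (W(g, n) = (-4/(-12))*g = (-4*(-1/12))*g = g/3)
K(T) = 4*T/3 (K(T) = ((1/3)*4)*T = 4*T/3)
1/(K(-276) + (13008 + 44104)) = 1/((4/3)*(-276) + (13008 + 44104)) = 1/(-368 + 57112) = 1/56744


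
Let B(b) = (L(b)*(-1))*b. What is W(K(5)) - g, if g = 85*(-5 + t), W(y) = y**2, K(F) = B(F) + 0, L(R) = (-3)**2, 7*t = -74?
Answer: 23440/7 ≈ 3348.6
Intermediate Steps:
t = -74/7 (t = (1/7)*(-74) = -74/7 ≈ -10.571)
L(R) = 9
B(b) = -9*b (B(b) = (9*(-1))*b = -9*b)
K(F) = -9*F (K(F) = -9*F + 0 = -9*F)
g = -9265/7 (g = 85*(-5 - 74/7) = 85*(-109/7) = -9265/7 ≈ -1323.6)
W(K(5)) - g = (-9*5)**2 - 1*(-9265/7) = (-45)**2 + 9265/7 = 2025 + 9265/7 = 23440/7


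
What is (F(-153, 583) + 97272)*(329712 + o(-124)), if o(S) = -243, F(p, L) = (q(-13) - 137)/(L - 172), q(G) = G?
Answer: 4390574400366/137 ≈ 3.2048e+10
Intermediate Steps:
F(p, L) = -150/(-172 + L) (F(p, L) = (-13 - 137)/(L - 172) = -150/(-172 + L))
(F(-153, 583) + 97272)*(329712 + o(-124)) = (-150/(-172 + 583) + 97272)*(329712 - 243) = (-150/411 + 97272)*329469 = (-150*1/411 + 97272)*329469 = (-50/137 + 97272)*329469 = (13326214/137)*329469 = 4390574400366/137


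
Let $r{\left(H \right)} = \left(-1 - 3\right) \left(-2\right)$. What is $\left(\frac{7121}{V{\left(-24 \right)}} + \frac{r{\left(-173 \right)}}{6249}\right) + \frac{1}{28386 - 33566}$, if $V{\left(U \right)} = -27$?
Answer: $- \frac{76834846021}{291328380} \approx -263.74$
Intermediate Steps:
$r{\left(H \right)} = 8$ ($r{\left(H \right)} = \left(-4\right) \left(-2\right) = 8$)
$\left(\frac{7121}{V{\left(-24 \right)}} + \frac{r{\left(-173 \right)}}{6249}\right) + \frac{1}{28386 - 33566} = \left(\frac{7121}{-27} + \frac{8}{6249}\right) + \frac{1}{28386 - 33566} = \left(7121 \left(- \frac{1}{27}\right) + 8 \cdot \frac{1}{6249}\right) + \frac{1}{-5180} = \left(- \frac{7121}{27} + \frac{8}{6249}\right) - \frac{1}{5180} = - \frac{14832971}{56241} - \frac{1}{5180} = - \frac{76834846021}{291328380}$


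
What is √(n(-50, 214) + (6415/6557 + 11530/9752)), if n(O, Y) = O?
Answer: I*√12225395026543765/15985966 ≈ 6.9166*I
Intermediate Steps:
√(n(-50, 214) + (6415/6557 + 11530/9752)) = √(-50 + (6415/6557 + 11530/9752)) = √(-50 + (6415*(1/6557) + 11530*(1/9752))) = √(-50 + (6415/6557 + 5765/4876)) = √(-50 + 69080645/31971932) = √(-1529515955/31971932) = I*√12225395026543765/15985966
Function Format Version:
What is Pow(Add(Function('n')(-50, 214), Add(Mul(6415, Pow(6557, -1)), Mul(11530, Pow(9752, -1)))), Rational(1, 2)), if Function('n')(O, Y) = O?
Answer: Mul(Rational(1, 15985966), I, Pow(12225395026543765, Rational(1, 2))) ≈ Mul(6.9166, I)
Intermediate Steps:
Pow(Add(Function('n')(-50, 214), Add(Mul(6415, Pow(6557, -1)), Mul(11530, Pow(9752, -1)))), Rational(1, 2)) = Pow(Add(-50, Add(Mul(6415, Pow(6557, -1)), Mul(11530, Pow(9752, -1)))), Rational(1, 2)) = Pow(Add(-50, Add(Mul(6415, Rational(1, 6557)), Mul(11530, Rational(1, 9752)))), Rational(1, 2)) = Pow(Add(-50, Add(Rational(6415, 6557), Rational(5765, 4876))), Rational(1, 2)) = Pow(Add(-50, Rational(69080645, 31971932)), Rational(1, 2)) = Pow(Rational(-1529515955, 31971932), Rational(1, 2)) = Mul(Rational(1, 15985966), I, Pow(12225395026543765, Rational(1, 2)))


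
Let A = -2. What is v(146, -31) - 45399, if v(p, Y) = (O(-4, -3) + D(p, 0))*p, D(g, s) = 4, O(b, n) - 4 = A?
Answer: -44523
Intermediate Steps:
O(b, n) = 2 (O(b, n) = 4 - 2 = 2)
v(p, Y) = 6*p (v(p, Y) = (2 + 4)*p = 6*p)
v(146, -31) - 45399 = 6*146 - 45399 = 876 - 45399 = -44523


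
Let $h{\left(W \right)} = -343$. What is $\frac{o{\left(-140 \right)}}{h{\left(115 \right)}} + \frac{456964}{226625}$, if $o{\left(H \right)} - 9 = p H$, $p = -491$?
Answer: $- \frac{314765377}{1586375} \approx -198.42$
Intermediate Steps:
$o{\left(H \right)} = 9 - 491 H$
$\frac{o{\left(-140 \right)}}{h{\left(115 \right)}} + \frac{456964}{226625} = \frac{9 - -68740}{-343} + \frac{456964}{226625} = \left(9 + 68740\right) \left(- \frac{1}{343}\right) + 456964 \cdot \frac{1}{226625} = 68749 \left(- \frac{1}{343}\right) + \frac{456964}{226625} = - \frac{68749}{343} + \frac{456964}{226625} = - \frac{314765377}{1586375}$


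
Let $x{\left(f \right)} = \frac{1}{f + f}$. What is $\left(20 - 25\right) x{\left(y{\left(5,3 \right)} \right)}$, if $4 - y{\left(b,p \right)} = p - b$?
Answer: $- \frac{5}{12} \approx -0.41667$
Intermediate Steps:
$y{\left(b,p \right)} = 4 + b - p$ ($y{\left(b,p \right)} = 4 - \left(p - b\right) = 4 + \left(b - p\right) = 4 + b - p$)
$x{\left(f \right)} = \frac{1}{2 f}$
$\left(20 - 25\right) x{\left(y{\left(5,3 \right)} \right)} = \left(20 - 25\right) \frac{1}{2 \left(4 + 5 - 3\right)} = - 5 \frac{1}{2 \left(4 + 5 - 3\right)} = - 5 \frac{1}{2 \cdot 6} = - 5 \cdot \frac{1}{2} \cdot \frac{1}{6} = \left(-5\right) \frac{1}{12} = - \frac{5}{12}$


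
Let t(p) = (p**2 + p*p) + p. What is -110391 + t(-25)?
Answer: -109166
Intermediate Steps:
t(p) = p + 2*p**2 (t(p) = (p**2 + p**2) + p = 2*p**2 + p = p + 2*p**2)
-110391 + t(-25) = -110391 - 25*(1 + 2*(-25)) = -110391 - 25*(1 - 50) = -110391 - 25*(-49) = -110391 + 1225 = -109166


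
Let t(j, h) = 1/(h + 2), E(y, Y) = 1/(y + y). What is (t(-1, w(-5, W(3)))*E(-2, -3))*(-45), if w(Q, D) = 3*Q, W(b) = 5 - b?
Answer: -45/52 ≈ -0.86539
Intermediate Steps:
E(y, Y) = 1/(2*y)
t(j, h) = 1/(2 + h)
(t(-1, w(-5, W(3)))*E(-2, -3))*(-45) = (((1/2)/(-2))/(2 + 3*(-5)))*(-45) = (((1/2)*(-1/2))/(2 - 15))*(-45) = (-1/4/(-13))*(-45) = -1/13*(-1/4)*(-45) = (1/52)*(-45) = -45/52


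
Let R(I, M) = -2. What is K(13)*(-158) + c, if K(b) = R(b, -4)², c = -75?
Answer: -707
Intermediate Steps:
K(b) = 4 (K(b) = (-2)² = 4)
K(13)*(-158) + c = 4*(-158) - 75 = -632 - 75 = -707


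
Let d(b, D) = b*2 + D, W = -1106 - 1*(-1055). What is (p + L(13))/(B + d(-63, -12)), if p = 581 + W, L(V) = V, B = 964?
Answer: 543/826 ≈ 0.65738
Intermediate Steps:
W = -51 (W = -1106 + 1055 = -51)
d(b, D) = D + 2*b (d(b, D) = 2*b + D = D + 2*b)
p = 530 (p = 581 - 51 = 530)
(p + L(13))/(B + d(-63, -12)) = (530 + 13)/(964 + (-12 + 2*(-63))) = 543/(964 + (-12 - 126)) = 543/(964 - 138) = 543/826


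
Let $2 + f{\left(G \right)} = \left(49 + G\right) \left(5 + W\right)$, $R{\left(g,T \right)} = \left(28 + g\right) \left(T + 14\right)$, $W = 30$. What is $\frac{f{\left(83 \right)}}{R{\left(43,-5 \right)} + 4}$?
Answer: $\frac{4618}{643} \approx 7.182$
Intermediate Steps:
$R{\left(g,T \right)} = \left(14 + T\right) \left(28 + g\right)$ ($R{\left(g,T \right)} = \left(28 + g\right) \left(14 + T\right) = \left(14 + T\right) \left(28 + g\right)$)
$f{\left(G \right)} = 1713 + 35 G$ ($f{\left(G \right)} = -2 + \left(49 + G\right) \left(5 + 30\right) = -2 + \left(49 + G\right) 35 = -2 + \left(1715 + 35 G\right) = 1713 + 35 G$)
$\frac{f{\left(83 \right)}}{R{\left(43,-5 \right)} + 4} = \frac{1713 + 35 \cdot 83}{\left(392 + 14 \cdot 43 + 28 \left(-5\right) - 215\right) + 4} = \frac{1713 + 2905}{\left(392 + 602 - 140 - 215\right) + 4} = \frac{4618}{639 + 4} = \frac{4618}{643}$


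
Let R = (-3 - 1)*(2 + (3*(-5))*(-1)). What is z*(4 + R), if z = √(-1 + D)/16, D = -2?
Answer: -4*I*√3 ≈ -6.9282*I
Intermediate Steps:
R = -68 (R = -4*(2 - 15*(-1)) = -4*(2 + 15) = -4*17 = -68)
z = I*√3/16 (z = √(-1 - 2)/16 = √(-3)*(1/16) = (I*√3)*(1/16) = I*√3/16 ≈ 0.10825*I)
z*(4 + R) = (I*√3/16)*(4 - 68) = (I*√3/16)*(-64) = -4*I*√3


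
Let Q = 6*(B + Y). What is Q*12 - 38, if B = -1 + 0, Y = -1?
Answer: -182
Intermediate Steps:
B = -1
Q = -12 (Q = 6*(-1 - 1) = 6*(-2) = -12)
Q*12 - 38 = -12*12 - 38 = -144 - 38 = -182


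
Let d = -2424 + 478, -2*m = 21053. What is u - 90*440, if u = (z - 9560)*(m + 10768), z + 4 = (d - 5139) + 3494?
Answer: -6433065/2 ≈ -3.2165e+6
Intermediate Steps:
m = -21053/2 (m = -½*21053 = -21053/2 ≈ -10527.)
d = -1946
z = -3595 (z = -4 + ((-1946 - 5139) + 3494) = -4 + (-7085 + 3494) = -4 - 3591 = -3595)
u = -6353865/2 (u = (-3595 - 9560)*(-21053/2 + 10768) = -13155*483/2 = -6353865/2 ≈ -3.1769e+6)
u - 90*440 = -6353865/2 - 90*440 = -6353865/2 - 39600 = -6433065/2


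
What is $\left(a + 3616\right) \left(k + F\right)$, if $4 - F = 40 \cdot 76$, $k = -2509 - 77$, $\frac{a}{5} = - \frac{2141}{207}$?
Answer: $- \frac{1382650318}{69} \approx -2.0038 \cdot 10^{7}$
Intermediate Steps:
$a = - \frac{10705}{207}$ ($a = 5 \left(- \frac{2141}{207}\right) = - \frac{10705}{207} \approx -51.715$)
$k = -2586$ ($k = -2509 - 77 = -2586$)
$F = -3036$ ($F = 4 - 40 \cdot 76 = 4 - 3040 = -3036$)
$\left(a + 3616\right) \left(k + F\right) = \left(- \frac{10705}{207} + 3616\right) \left(-2586 - 3036\right) = \frac{737807}{207} \left(-5622\right) = - \frac{1382650318}{69}$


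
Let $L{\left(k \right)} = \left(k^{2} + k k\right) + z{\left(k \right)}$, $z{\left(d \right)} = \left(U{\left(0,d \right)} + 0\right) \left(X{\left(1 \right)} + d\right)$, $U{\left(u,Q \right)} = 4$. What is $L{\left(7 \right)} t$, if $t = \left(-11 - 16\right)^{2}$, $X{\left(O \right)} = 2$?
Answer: $97686$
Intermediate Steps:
$t = 729$ ($t = \left(-27\right)^{2} = 729$)
$z{\left(d \right)} = 8 + 4 d$ ($z{\left(d \right)} = \left(4 + 0\right) \left(2 + d\right) = 4 \left(2 + d\right) = 8 + 4 d$)
$L{\left(k \right)} = 8 + 2 k^{2} + 4 k$ ($L{\left(k \right)} = \left(k^{2} + k k\right) + \left(8 + 4 k\right) = \left(k^{2} + k^{2}\right) + \left(8 + 4 k\right) = 2 k^{2} + \left(8 + 4 k\right) = 8 + 2 k^{2} + 4 k$)
$L{\left(7 \right)} t = \left(8 + 2 \cdot 7^{2} + 4 \cdot 7\right) 729 = \left(8 + 2 \cdot 49 + 28\right) 729 = \left(8 + 98 + 28\right) 729 = 134 \cdot 729 = 97686$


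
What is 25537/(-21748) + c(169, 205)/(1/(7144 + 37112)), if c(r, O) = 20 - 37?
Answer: -16362176833/21748 ≈ -7.5235e+5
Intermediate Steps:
c(r, O) = -17
25537/(-21748) + c(169, 205)/(1/(7144 + 37112)) = 25537/(-21748) - 17/(1/(7144 + 37112)) = 25537*(-1/21748) - 17/(1/44256) = -25537/21748 - 17/1/44256 = -25537/21748 - 17*44256 = -25537/21748 - 752352 = -16362176833/21748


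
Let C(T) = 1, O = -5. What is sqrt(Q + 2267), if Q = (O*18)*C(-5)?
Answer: sqrt(2177) ≈ 46.658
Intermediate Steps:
Q = -90 (Q = -5*18*1 = -90*1 = -90)
sqrt(Q + 2267) = sqrt(-90 + 2267) = sqrt(2177)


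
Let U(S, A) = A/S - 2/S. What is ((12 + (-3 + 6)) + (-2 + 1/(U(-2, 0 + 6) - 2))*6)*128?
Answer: 192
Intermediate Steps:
U(S, A) = -2/S + A/S
((12 + (-3 + 6)) + (-2 + 1/(U(-2, 0 + 6) - 2))*6)*128 = ((12 + (-3 + 6)) + (-2 + 1/((-2 + (0 + 6))/(-2) - 2))*6)*128 = ((12 + 3) + (-2 + 1/(-(-2 + 6)/2 - 2))*6)*128 = (15 + (-2 + 1/(-½*4 - 2))*6)*128 = (15 + (-2 + 1/(-2 - 2))*6)*128 = (15 + (-2 + 1/(-4))*6)*128 = (15 + (-2 - ¼)*6)*128 = (15 - 9/4*6)*128 = (15 - 27/2)*128 = (3/2)*128 = 192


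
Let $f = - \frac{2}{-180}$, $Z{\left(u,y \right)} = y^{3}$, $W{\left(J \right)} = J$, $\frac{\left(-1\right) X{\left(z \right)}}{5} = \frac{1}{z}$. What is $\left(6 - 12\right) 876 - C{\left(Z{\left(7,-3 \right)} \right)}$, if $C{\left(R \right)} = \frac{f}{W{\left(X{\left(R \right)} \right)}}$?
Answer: $- \frac{262803}{50} \approx -5256.1$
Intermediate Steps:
$X{\left(z \right)} = - \frac{5}{z}$
$f = \frac{1}{90}$ ($f = \left(-2\right) \left(- \frac{1}{180}\right) = \frac{1}{90} \approx 0.011111$)
$C{\left(R \right)} = - \frac{R}{450}$ ($C{\left(R \right)} = \frac{1}{90 \left(- \frac{5}{R}\right)} = \frac{\left(- \frac{1}{5}\right) R}{90} = - \frac{R}{450}$)
$\left(6 - 12\right) 876 - C{\left(Z{\left(7,-3 \right)} \right)} = \left(6 - 12\right) 876 - - \frac{\left(-3\right)^{3}}{450} = \left(6 - 12\right) 876 - \left(- \frac{1}{450}\right) \left(-27\right) = \left(-6\right) 876 - \frac{3}{50} = -5256 - \frac{3}{50} = - \frac{262803}{50}$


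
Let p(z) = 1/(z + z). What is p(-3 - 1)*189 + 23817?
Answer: 190347/8 ≈ 23793.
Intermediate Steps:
p(z) = 1/(2*z)
p(-3 - 1)*189 + 23817 = (1/(2*(-3 - 1)))*189 + 23817 = ((½)/(-4))*189 + 23817 = ((½)*(-¼))*189 + 23817 = -⅛*189 + 23817 = -189/8 + 23817 = 190347/8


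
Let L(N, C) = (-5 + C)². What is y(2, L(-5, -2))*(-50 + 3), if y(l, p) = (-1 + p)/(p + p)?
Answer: -1128/49 ≈ -23.020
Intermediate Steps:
y(l, p) = (-1 + p)/(2*p) (y(l, p) = (-1 + p)/((2*p)) = (-1 + p)*(1/(2*p)) = (-1 + p)/(2*p))
y(2, L(-5, -2))*(-50 + 3) = ((-1 + (-5 - 2)²)/(2*((-5 - 2)²)))*(-50 + 3) = ((-1 + (-7)²)/(2*((-7)²)))*(-47) = ((½)*(-1 + 49)/49)*(-47) = ((½)*(1/49)*48)*(-47) = (24/49)*(-47) = -1128/49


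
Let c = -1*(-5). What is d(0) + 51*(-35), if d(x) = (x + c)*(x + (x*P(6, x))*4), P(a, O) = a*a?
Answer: -1785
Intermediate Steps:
P(a, O) = a²
c = 5
d(x) = 145*x*(5 + x) (d(x) = (x + 5)*(x + (x*6²)*4) = (5 + x)*(x + (x*36)*4) = (5 + x)*(x + (36*x)*4) = (5 + x)*(x + 144*x) = (5 + x)*(145*x) = 145*x*(5 + x))
d(0) + 51*(-35) = 145*0*(5 + 0) + 51*(-35) = 145*0*5 - 1785 = 0 - 1785 = -1785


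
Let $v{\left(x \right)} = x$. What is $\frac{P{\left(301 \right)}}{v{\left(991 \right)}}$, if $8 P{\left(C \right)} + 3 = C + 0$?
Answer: $\frac{149}{3964} \approx 0.037588$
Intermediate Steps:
$P{\left(C \right)} = - \frac{3}{8} + \frac{C}{8}$ ($P{\left(C \right)} = - \frac{3}{8} + \frac{C + 0}{8} = - \frac{3}{8} + \frac{C}{8}$)
$\frac{P{\left(301 \right)}}{v{\left(991 \right)}} = \frac{- \frac{3}{8} + \frac{1}{8} \cdot 301}{991} = \left(- \frac{3}{8} + \frac{301}{8}\right) \frac{1}{991} = \frac{149}{4} \cdot \frac{1}{991} = \frac{149}{3964}$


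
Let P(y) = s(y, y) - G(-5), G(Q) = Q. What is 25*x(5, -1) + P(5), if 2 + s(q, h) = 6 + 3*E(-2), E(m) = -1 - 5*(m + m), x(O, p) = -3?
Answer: -9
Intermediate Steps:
E(m) = -1 - 10*m (E(m) = -1 - 5*2*m = -1 - 10*m)
s(q, h) = 61 (s(q, h) = -2 + (6 + 3*(-1 - 10*(-2))) = -2 + (6 + 3*(-1 + 20)) = -2 + (6 + 3*19) = -2 + (6 + 57) = -2 + 63 = 61)
P(y) = 66 (P(y) = 61 - 1*(-5) = 61 + 5 = 66)
25*x(5, -1) + P(5) = 25*(-3) + 66 = -75 + 66 = -9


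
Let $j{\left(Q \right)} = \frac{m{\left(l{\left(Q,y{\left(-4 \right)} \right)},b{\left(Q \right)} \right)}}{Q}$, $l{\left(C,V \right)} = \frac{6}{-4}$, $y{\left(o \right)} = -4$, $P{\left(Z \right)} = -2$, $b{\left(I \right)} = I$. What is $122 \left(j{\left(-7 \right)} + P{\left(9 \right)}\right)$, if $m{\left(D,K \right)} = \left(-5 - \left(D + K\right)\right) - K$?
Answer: $-427$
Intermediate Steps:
$l{\left(C,V \right)} = - \frac{3}{2}$ ($l{\left(C,V \right)} = 6 \left(- \frac{1}{4}\right) = - \frac{3}{2}$)
$m{\left(D,K \right)} = -5 - D - 2 K$ ($m{\left(D,K \right)} = \left(-5 - \left(D + K\right)\right) - K = \left(-5 - D - K\right) - K = -5 - D - 2 K$)
$j{\left(Q \right)} = \frac{- \frac{7}{2} - 2 Q}{Q}$ ($j{\left(Q \right)} = \frac{-5 - - \frac{3}{2} - 2 Q}{Q} = \frac{-5 + \frac{3}{2} - 2 Q}{Q} = \frac{- \frac{7}{2} - 2 Q}{Q}$)
$122 \left(j{\left(-7 \right)} + P{\left(9 \right)}\right) = 122 \left(\left(-2 - \frac{7}{2 \left(-7\right)}\right) - 2\right) = 122 \left(\left(-2 - - \frac{1}{2}\right) - 2\right) = 122 \left(\left(-2 + \frac{1}{2}\right) - 2\right) = 122 \left(- \frac{3}{2} - 2\right) = 122 \left(- \frac{7}{2}\right) = -427$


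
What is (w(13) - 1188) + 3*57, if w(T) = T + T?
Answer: -991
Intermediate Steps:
w(T) = 2*T
(w(13) - 1188) + 3*57 = (2*13 - 1188) + 3*57 = (26 - 1188) + 171 = -1162 + 171 = -991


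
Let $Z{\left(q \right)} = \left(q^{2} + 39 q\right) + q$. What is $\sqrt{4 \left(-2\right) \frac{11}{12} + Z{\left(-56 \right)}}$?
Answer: $\frac{\sqrt{7998}}{3} \approx 29.811$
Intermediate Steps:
$Z{\left(q \right)} = q^{2} + 40 q$
$\sqrt{4 \left(-2\right) \frac{11}{12} + Z{\left(-56 \right)}} = \sqrt{4 \left(-2\right) \frac{11}{12} - 56 \left(40 - 56\right)} = \sqrt{- 8 \cdot 11 \cdot \frac{1}{12} - -896} = \sqrt{\left(-8\right) \frac{11}{12} + 896} = \sqrt{- \frac{22}{3} + 896} = \sqrt{\frac{2666}{3}} = \frac{\sqrt{7998}}{3}$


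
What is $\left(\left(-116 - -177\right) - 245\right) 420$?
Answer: $-77280$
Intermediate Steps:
$\left(\left(-116 - -177\right) - 245\right) 420 = \left(\left(-116 + 177\right) - 245\right) 420 = \left(61 - 245\right) 420 = \left(-184\right) 420 = -77280$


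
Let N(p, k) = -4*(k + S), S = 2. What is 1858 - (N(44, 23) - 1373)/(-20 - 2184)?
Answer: 4093559/2204 ≈ 1857.3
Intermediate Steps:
N(p, k) = -8 - 4*k (N(p, k) = -4*(k + 2) = -4*(2 + k) = -8 - 4*k)
1858 - (N(44, 23) - 1373)/(-20 - 2184) = 1858 - ((-8 - 4*23) - 1373)/(-20 - 2184) = 1858 - ((-8 - 92) - 1373)/(-2204) = 1858 - (-100 - 1373)*(-1)/2204 = 1858 - (-1473)*(-1)/2204 = 1858 - 1*1473/2204 = 1858 - 1473/2204 = 4093559/2204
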